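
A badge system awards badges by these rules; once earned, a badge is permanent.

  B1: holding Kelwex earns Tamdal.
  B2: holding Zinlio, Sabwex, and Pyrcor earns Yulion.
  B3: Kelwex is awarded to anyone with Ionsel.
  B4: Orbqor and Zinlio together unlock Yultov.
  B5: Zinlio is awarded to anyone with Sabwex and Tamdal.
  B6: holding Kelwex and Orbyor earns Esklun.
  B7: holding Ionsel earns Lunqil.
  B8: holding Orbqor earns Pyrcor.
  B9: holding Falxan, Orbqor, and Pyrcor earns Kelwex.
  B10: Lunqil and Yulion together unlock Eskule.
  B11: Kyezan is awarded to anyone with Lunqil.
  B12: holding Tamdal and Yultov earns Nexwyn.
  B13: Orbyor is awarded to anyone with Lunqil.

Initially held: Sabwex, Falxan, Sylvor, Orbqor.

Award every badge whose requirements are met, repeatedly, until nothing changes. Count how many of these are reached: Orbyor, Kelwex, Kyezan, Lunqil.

1

With Orbqor, Pyrcor is earned (B8).
With Falxan, Orbqor, and Pyrcor, Kelwex is earned (B9).
Orbyor would need Lunqil (B13), but Lunqil is never earned.
Kelwex: reached.
Kyezan would need Lunqil (B11), but Lunqil is never earned.
Lunqil would need Ionsel (B7), but Ionsel is never earned.
Reached: Kelwex — 1 of the 4.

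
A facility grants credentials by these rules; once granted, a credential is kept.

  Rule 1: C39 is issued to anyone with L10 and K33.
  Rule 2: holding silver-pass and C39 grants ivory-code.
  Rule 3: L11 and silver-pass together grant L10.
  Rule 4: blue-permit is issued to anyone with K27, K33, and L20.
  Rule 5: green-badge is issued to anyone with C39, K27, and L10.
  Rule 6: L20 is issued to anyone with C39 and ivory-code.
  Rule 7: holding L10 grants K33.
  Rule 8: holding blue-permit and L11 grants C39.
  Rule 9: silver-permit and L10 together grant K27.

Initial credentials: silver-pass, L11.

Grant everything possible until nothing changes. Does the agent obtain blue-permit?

blue-permit would need K27, K33, and L20 (Rule 4), but K27 is never granted.

No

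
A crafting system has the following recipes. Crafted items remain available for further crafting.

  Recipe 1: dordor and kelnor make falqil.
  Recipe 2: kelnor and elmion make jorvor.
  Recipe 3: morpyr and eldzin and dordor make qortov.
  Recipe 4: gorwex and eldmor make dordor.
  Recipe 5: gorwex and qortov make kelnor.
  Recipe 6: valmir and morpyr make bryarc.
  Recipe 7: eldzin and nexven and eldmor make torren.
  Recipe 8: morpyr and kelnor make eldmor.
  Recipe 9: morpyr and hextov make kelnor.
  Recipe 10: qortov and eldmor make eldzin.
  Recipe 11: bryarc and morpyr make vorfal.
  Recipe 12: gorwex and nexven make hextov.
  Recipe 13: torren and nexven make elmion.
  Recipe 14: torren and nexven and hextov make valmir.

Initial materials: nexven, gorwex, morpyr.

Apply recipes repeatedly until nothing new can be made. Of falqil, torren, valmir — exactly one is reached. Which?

falqil

gorwex and nexven → hextov (Recipe 12).
Using Recipe 9, morpyr and hextov make kelnor.
morpyr and kelnor → eldmor (Recipe 8).
gorwex and eldmor → dordor (Recipe 4).
dordor and kelnor → falqil (Recipe 1).
valmir would need torren, nexven, and hextov (Recipe 14), but torren is never obtained. torren would need eldzin, nexven, and eldmor (Recipe 7), but eldzin is never obtained.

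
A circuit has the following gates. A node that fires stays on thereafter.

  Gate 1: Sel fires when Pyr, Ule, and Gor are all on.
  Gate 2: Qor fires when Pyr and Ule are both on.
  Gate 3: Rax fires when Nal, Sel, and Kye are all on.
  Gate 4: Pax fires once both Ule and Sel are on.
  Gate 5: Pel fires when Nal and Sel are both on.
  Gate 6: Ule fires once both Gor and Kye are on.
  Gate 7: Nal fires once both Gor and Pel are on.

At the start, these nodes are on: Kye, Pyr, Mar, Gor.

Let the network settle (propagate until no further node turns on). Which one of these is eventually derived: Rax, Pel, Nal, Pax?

Pax

Gor and Kye are on, so Ule fires (Gate 6).
Gate 1: Pyr, Ule, and Gor on → Sel on.
Ule and Sel are on, so Pax fires (Gate 4).
Nal would need Gor and Pel (Gate 7), but Pel never turns on. Rax would need Nal, Sel, and Kye (Gate 3), but Nal never turns on. Pel would need Nal and Sel (Gate 5), but Nal never turns on.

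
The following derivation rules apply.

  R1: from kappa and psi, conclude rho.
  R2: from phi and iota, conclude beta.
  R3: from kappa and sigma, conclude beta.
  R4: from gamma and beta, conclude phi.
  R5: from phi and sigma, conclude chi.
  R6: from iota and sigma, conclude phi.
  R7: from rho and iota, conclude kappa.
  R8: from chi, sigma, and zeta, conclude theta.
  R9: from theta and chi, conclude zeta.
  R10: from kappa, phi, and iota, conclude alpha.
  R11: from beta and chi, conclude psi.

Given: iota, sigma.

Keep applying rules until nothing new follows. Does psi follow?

Yes

iota and sigma hold, so phi follows (R6).
From phi and sigma, R5 gives chi.
phi and iota hold, so beta follows (R2).
From beta and chi, R11 gives psi.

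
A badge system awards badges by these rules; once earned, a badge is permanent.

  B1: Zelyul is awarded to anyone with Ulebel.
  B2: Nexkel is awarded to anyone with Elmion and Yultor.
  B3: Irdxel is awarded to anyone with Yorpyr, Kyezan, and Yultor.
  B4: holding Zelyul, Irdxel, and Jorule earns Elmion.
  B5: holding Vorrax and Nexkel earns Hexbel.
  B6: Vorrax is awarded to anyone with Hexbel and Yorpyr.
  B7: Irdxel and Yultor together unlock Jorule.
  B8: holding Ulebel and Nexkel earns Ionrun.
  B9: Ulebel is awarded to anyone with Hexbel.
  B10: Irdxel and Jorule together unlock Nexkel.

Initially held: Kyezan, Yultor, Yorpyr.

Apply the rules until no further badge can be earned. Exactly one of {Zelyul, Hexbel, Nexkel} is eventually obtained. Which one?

With Yorpyr, Kyezan, and Yultor, Irdxel is earned (B3).
With Irdxel and Yultor, Jorule is earned (B7).
With Irdxel and Jorule, Nexkel is earned (B10).
Zelyul would need Ulebel (B1), but Ulebel is never earned. Hexbel would need Vorrax and Nexkel (B5), but Vorrax is never earned.

Nexkel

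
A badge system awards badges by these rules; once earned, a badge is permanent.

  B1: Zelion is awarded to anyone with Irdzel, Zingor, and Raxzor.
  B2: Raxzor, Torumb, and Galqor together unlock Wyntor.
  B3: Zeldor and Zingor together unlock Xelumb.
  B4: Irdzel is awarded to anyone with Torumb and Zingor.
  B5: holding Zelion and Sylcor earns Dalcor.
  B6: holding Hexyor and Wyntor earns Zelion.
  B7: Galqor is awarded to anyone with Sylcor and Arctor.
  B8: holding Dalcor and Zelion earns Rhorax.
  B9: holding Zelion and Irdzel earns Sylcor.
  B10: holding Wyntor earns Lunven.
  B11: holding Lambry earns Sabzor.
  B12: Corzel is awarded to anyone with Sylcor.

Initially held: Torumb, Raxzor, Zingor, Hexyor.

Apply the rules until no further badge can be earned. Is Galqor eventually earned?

Galqor would need Sylcor and Arctor (B7), but Arctor is never earned.

No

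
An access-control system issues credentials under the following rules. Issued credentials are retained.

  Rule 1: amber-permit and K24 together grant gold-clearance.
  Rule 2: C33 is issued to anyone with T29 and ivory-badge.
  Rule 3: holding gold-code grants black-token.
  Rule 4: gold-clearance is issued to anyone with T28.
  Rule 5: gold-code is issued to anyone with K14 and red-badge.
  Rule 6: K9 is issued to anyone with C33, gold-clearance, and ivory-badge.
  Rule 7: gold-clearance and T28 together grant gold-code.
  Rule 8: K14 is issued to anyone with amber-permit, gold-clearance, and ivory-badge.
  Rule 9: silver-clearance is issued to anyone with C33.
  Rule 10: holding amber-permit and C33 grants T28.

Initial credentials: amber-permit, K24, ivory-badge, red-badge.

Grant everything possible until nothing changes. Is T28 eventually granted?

No

T28 would need amber-permit and C33 (Rule 10), but C33 is never granted.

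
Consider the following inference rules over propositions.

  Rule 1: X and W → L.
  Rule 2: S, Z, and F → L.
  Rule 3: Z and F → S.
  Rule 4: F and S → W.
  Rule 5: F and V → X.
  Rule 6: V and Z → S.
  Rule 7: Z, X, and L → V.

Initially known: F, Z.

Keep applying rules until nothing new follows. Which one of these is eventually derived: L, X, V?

L

Z and F hold, so S follows (Rule 3).
From S, Z, and F, Rule 2 gives L.
X would need F and V (Rule 5), but V is never established. V would need Z, X, and L (Rule 7), but X is never established.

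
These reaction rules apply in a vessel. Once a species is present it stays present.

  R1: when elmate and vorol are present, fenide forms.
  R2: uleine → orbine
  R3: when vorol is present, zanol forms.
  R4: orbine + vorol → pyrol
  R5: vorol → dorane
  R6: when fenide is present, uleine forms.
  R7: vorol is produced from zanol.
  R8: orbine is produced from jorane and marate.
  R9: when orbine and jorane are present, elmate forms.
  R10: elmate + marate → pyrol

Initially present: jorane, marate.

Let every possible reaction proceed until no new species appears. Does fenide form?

No

fenide would need elmate and vorol (R1), but vorol never forms.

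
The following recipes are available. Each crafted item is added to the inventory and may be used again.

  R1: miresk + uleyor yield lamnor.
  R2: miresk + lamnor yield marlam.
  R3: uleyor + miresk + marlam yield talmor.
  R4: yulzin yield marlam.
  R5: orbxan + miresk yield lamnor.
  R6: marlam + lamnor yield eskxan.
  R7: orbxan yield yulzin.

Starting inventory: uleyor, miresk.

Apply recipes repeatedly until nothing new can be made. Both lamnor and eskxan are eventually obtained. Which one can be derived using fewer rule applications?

lamnor

lamnor: miresk + uleyor → lamnor (R1). [1 rule application]
eskxan: Using R1, miresk and uleyor make lamnor. miresk + lamnor → marlam (R2). Using R6, marlam and lamnor make eskxan. [3 rule applications]
lamnor needs fewer.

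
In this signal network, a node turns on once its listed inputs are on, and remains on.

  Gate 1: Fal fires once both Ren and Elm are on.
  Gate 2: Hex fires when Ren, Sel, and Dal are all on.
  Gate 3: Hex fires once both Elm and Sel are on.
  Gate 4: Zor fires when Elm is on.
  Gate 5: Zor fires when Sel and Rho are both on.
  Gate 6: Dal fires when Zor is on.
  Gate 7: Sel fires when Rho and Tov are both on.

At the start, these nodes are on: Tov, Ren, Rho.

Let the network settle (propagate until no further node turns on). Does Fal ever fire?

No

Fal would need Ren and Elm (Gate 1), but Elm never turns on.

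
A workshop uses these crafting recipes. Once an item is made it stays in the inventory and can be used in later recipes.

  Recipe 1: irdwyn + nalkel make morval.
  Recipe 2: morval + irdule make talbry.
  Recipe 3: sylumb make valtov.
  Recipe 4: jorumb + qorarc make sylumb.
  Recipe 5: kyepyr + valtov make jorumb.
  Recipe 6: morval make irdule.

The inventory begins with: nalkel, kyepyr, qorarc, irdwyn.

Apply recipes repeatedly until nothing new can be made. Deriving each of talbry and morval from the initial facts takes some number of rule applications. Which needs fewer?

morval: irdwyn + nalkel → morval (Recipe 1). [1 rule application]
talbry: Using Recipe 1, irdwyn and nalkel make morval. morval → irdule (Recipe 6). morval + irdule → talbry (Recipe 2). [3 rule applications]
morval needs fewer.

morval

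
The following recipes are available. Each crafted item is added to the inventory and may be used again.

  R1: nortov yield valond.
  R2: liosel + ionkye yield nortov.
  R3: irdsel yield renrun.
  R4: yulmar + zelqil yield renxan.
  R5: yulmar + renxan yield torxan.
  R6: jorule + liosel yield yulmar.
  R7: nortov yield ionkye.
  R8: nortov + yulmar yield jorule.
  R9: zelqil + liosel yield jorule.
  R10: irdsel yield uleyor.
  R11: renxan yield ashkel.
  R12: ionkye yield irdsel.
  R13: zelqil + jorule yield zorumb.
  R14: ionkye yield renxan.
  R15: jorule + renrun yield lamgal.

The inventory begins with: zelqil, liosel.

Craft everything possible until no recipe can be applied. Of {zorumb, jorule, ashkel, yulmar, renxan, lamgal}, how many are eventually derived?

zelqil + liosel → jorule (R9).
Using R13, zelqil and jorule make zorumb.
jorule + liosel → yulmar (R6).
yulmar + zelqil → renxan (R4).
Using R11, renxan makes ashkel.
zorumb: reached.
jorule: reached.
ashkel: reached.
yulmar: reached.
renxan: reached.
lamgal would need jorule and renrun (R15), but renrun is never obtained.
Reached: zorumb, jorule, ashkel, yulmar, and renxan — 5 of the 6.

5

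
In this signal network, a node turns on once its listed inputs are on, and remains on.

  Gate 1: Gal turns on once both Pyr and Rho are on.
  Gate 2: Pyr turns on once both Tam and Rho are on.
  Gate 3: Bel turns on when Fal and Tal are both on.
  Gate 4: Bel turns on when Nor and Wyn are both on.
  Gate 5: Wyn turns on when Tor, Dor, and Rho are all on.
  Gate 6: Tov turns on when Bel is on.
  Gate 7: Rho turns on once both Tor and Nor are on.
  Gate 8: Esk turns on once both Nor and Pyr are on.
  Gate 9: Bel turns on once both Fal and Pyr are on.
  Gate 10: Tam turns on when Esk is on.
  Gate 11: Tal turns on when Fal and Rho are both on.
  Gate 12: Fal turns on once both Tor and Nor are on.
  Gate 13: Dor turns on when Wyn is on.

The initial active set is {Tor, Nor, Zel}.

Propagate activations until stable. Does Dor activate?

Dor would need Wyn (Gate 13), but Wyn never turns on.

No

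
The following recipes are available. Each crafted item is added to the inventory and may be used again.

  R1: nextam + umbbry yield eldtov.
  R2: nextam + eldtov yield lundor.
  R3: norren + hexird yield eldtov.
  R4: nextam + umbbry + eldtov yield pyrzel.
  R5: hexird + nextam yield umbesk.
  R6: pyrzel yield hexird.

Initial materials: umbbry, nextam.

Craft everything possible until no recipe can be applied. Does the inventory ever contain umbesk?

nextam + umbbry → eldtov (R1).
Using R4, nextam, umbbry, and eldtov make pyrzel.
Using R6, pyrzel makes hexird.
hexird + nextam → umbesk (R5).

Yes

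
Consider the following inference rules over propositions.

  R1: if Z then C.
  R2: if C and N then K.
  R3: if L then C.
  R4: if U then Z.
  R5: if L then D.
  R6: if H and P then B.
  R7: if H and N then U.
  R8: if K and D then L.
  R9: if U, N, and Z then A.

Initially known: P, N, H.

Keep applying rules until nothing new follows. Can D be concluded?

D would need L (R5), but L is never established.

No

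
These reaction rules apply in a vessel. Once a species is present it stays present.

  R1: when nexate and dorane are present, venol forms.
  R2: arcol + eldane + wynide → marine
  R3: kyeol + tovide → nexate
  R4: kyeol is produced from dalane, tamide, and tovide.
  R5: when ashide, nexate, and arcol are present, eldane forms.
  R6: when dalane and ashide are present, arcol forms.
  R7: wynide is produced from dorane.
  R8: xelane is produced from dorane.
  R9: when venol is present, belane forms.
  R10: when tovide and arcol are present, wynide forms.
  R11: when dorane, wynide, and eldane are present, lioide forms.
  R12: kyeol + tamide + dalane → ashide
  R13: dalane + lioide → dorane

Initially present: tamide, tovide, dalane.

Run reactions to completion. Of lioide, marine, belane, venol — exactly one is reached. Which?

marine

dalane, tamide, and tovide present → kyeol forms (R4).
kyeol and tovide present → nexate forms (R3).
kyeol, tamide, and dalane present → ashide forms (R12).
dalane and ashide present → arcol forms (R6).
ashide, nexate, and arcol present → eldane forms (R5).
tovide and arcol present → wynide forms (R10).
arcol, eldane, and wynide present → marine forms (R2).
lioide would need dorane, wynide, and eldane (R11), but dorane never forms. venol would need nexate and dorane (R1), but dorane never forms. belane would need venol (R9), but venol never forms.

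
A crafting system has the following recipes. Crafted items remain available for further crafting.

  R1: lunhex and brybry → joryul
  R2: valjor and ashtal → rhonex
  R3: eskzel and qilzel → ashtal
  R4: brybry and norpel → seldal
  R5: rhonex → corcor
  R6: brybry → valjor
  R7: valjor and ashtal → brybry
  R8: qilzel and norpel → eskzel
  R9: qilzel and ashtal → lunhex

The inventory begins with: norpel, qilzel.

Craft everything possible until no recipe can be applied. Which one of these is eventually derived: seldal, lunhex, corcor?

lunhex

Using R8, qilzel and norpel make eskzel.
Using R3, eskzel and qilzel make ashtal.
Using R9, qilzel and ashtal make lunhex.
seldal would need brybry and norpel (R4), but brybry is never obtained. corcor would need rhonex (R5), but rhonex is never obtained.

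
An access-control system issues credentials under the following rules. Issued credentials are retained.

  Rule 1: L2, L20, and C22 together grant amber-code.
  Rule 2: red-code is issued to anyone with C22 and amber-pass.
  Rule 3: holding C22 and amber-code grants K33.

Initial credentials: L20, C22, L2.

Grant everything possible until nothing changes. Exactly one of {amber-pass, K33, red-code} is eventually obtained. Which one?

Holding L2, L20, and C22 grants amber-code (Rule 1).
Holding C22 and amber-code grants K33 (Rule 3).
No rule produces amber-pass, and it is not given. red-code would need C22 and amber-pass (Rule 2), but amber-pass is never granted.

K33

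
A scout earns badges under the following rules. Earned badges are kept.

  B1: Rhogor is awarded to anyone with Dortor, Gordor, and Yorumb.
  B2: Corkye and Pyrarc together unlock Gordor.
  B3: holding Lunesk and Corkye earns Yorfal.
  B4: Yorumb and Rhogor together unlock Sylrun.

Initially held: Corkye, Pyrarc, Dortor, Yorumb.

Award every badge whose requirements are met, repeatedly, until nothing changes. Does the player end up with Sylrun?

With Corkye and Pyrarc, Gordor is earned (B2).
With Dortor, Gordor, and Yorumb, Rhogor is earned (B1).
With Yorumb and Rhogor, Sylrun is earned (B4).

Yes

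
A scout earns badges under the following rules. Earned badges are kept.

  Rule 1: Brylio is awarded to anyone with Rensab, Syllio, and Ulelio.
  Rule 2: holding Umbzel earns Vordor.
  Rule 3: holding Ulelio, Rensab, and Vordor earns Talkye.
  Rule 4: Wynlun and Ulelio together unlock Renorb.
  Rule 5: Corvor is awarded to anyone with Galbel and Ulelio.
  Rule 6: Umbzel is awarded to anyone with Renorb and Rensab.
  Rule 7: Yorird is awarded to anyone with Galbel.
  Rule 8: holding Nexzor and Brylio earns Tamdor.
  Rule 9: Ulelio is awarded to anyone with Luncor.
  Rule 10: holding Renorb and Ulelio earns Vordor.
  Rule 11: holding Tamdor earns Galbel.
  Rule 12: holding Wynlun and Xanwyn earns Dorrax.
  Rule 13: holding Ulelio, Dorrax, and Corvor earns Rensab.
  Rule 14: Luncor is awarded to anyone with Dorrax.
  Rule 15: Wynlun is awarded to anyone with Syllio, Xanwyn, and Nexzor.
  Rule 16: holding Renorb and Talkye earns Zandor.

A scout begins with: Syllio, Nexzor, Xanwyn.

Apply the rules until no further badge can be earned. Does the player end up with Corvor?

No

Corvor would need Galbel and Ulelio (Rule 5), but Galbel is never earned.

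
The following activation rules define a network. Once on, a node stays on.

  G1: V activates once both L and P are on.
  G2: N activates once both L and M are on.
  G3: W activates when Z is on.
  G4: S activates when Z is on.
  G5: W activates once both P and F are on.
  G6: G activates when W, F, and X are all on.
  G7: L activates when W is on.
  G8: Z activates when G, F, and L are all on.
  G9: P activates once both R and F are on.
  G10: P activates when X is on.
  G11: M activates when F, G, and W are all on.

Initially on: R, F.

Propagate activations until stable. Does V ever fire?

Yes

G9: R and F on → P on.
G5: P and F on → W on.
W is on, so L activates (G7).
G1: L and P on → V on.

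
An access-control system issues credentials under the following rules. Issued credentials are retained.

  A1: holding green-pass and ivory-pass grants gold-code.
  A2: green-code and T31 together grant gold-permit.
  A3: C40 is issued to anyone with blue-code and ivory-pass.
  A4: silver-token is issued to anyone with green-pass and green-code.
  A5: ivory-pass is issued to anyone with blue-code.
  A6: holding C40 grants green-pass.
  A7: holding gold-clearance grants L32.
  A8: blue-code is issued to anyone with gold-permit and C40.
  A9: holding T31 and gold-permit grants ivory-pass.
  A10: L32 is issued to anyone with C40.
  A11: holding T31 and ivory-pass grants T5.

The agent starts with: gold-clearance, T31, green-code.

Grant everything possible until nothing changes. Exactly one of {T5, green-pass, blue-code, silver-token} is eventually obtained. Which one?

Holding green-code and T31 grants gold-permit (A2).
Holding T31 and gold-permit grants ivory-pass (A9).
Holding T31 and ivory-pass grants T5 (A11).
silver-token would need green-pass and green-code (A4), but green-pass is never granted. blue-code would need gold-permit and C40 (A8), but C40 is never granted. green-pass would need C40 (A6), but C40 is never granted.

T5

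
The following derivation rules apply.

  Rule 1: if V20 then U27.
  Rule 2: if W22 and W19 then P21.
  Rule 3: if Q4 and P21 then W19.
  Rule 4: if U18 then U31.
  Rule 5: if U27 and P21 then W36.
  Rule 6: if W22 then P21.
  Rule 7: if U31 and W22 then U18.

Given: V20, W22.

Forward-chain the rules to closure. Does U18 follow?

U18 would need U31 and W22 (Rule 7), but U31 is never established.

No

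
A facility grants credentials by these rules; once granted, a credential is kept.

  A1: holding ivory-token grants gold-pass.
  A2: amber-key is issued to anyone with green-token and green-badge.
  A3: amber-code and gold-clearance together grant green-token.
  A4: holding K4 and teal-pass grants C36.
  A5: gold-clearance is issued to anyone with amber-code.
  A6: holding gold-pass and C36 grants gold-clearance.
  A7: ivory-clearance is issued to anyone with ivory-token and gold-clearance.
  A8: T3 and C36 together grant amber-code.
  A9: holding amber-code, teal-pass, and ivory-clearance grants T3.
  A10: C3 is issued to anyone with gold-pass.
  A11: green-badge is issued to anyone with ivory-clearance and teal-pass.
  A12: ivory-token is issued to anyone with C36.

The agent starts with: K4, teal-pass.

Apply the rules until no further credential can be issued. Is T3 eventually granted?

T3 would need amber-code, teal-pass, and ivory-clearance (A9), but amber-code is never granted.

No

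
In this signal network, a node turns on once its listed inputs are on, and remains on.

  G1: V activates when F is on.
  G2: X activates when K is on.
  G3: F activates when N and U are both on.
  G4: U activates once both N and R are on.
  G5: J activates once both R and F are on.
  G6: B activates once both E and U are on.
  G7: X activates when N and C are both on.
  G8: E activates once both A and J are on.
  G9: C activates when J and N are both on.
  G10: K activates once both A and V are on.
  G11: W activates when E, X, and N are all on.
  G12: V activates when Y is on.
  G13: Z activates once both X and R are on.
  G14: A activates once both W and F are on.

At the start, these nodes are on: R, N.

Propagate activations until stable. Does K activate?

K would need A and V (G10), but A never turns on.

No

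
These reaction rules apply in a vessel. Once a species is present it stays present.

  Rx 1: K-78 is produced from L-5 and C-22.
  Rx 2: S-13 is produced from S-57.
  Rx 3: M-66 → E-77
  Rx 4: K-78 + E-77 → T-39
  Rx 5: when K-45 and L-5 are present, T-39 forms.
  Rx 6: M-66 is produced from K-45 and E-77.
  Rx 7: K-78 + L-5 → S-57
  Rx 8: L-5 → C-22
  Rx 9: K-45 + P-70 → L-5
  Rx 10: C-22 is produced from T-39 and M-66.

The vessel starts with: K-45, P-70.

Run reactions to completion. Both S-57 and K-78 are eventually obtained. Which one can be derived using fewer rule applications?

K-78

K-78: K-45 and P-70 present → L-5 forms (Rx 9). L-5 present → C-22 forms (Rx 8). L-5 and C-22 present → K-78 forms (Rx 1). [3 rule applications]
S-57: K-45 and P-70 present → L-5 forms (Rx 9). L-5 present → C-22 forms (Rx 8). L-5 and C-22 present → K-78 forms (Rx 1). K-78 and L-5 present → S-57 forms (Rx 7). [4 rule applications]
K-78 needs fewer.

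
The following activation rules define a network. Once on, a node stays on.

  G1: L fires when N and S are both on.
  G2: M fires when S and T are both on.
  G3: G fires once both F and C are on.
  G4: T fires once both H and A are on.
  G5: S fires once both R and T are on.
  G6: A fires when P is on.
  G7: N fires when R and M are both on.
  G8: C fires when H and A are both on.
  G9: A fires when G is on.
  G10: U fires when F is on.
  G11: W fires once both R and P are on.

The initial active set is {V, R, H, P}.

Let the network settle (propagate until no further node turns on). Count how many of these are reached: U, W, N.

2

P is on, so A fires (G6).
G11: R and P on → W on.
H and A are on, so T fires (G4).
R and T are on, so S fires (G5).
G2: S and T on → M on.
G7: R and M on → N on.
U would need F (G10), but F never turns on.
W: reached.
N: reached.
Reached: W and N — 2 of the 3.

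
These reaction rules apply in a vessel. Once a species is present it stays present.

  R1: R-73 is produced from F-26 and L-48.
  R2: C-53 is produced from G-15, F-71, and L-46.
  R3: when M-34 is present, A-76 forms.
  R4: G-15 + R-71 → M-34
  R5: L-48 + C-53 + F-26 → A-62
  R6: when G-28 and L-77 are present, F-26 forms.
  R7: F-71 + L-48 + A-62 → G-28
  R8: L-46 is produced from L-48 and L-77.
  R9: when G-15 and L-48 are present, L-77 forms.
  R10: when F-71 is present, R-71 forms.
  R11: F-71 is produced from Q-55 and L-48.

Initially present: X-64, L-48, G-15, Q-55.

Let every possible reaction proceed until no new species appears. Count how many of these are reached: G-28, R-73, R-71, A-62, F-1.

Q-55 and L-48 present → F-71 forms (R11).
F-71 present → R-71 forms (R10).
G-28 would need F-71, L-48, and A-62 (R7), but A-62 never forms.
R-73 would need F-26 and L-48 (R1), but F-26 never forms.
R-71: reached.
A-62 would need L-48, C-53, and F-26 (R5), but F-26 never forms.
No rule produces F-1, and it is not given.
Reached: R-71 — 1 of the 5.

1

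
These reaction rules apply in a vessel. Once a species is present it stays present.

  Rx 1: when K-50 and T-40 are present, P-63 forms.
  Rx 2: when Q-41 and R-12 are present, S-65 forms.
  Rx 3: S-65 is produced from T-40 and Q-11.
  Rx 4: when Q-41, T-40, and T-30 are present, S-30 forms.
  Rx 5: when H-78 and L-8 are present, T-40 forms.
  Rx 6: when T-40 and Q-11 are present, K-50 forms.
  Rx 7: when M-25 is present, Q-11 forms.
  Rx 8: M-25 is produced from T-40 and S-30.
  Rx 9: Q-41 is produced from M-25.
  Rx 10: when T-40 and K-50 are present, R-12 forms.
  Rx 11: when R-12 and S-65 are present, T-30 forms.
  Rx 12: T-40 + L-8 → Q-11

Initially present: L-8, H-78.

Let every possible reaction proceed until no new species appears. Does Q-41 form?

No

Q-41 would need M-25 (Rx 9), but M-25 never forms.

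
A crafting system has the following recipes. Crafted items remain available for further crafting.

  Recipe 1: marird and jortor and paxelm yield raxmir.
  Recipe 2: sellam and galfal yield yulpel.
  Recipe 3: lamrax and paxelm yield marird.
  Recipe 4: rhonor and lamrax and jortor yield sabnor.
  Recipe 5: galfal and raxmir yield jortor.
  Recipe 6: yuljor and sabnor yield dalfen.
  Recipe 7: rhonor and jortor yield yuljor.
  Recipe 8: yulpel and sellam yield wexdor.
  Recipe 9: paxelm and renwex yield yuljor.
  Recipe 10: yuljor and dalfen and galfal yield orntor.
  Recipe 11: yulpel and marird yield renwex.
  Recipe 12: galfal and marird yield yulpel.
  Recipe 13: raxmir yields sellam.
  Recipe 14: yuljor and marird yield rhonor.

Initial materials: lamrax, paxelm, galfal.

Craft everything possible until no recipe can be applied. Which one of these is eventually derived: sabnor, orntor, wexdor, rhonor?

Using Recipe 3, lamrax and paxelm make marird.
galfal and marird → yulpel (Recipe 12).
Using Recipe 11, yulpel and marird make renwex.
Using Recipe 9, paxelm and renwex make yuljor.
Using Recipe 14, yuljor and marird make rhonor.
sabnor would need rhonor, lamrax, and jortor (Recipe 4), but jortor is never obtained. orntor would need yuljor, dalfen, and galfal (Recipe 10), but dalfen is never obtained. wexdor would need yulpel and sellam (Recipe 8), but sellam is never obtained.

rhonor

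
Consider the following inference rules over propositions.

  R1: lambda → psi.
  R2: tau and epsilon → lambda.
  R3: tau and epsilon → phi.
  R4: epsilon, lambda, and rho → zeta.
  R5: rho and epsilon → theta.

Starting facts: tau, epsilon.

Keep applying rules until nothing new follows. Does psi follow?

Yes

tau and epsilon hold, so lambda follows (R2).
From lambda, R1 gives psi.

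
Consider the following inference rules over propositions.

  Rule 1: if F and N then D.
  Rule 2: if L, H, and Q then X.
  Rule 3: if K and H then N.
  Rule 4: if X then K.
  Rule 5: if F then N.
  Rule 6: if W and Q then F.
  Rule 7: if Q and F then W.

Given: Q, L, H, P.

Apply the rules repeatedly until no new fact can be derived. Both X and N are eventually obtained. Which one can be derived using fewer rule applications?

X

X: From L, H, and Q, Rule 2 gives X. [1 rule application]
N: From L, H, and Q, Rule 2 gives X. X holds, so K follows (Rule 4). From K and H, Rule 3 gives N. [3 rule applications]
X needs fewer.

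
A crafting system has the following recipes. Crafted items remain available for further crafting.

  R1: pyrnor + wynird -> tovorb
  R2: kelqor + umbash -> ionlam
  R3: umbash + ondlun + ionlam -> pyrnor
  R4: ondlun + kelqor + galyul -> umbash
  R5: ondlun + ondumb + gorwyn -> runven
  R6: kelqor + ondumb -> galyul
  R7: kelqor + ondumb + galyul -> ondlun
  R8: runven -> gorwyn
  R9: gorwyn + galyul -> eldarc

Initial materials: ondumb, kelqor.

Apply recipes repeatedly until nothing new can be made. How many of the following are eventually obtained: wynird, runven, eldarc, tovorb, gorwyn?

No rule produces wynird, and it is not given.
runven would need ondlun, ondumb, and gorwyn (R5), but gorwyn is never obtained.
eldarc would need gorwyn and galyul (R9), but gorwyn is never obtained.
tovorb would need pyrnor and wynird (R1), but wynird is never obtained.
gorwyn would need runven (R8), but runven is never obtained.
None of the 5 are reached.

0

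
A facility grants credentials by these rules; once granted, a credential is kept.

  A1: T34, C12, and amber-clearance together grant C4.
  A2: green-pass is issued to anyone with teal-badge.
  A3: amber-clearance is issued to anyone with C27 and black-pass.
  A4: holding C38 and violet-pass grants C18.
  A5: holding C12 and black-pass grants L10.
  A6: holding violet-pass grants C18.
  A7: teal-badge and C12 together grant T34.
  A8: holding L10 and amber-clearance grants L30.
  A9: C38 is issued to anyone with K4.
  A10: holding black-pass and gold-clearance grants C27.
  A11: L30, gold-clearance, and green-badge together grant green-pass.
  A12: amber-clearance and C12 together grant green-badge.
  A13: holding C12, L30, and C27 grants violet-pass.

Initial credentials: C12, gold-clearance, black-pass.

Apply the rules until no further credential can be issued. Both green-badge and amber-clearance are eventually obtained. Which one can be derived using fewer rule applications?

amber-clearance

amber-clearance: Holding black-pass and gold-clearance grants C27 (A10). Holding C27 and black-pass grants amber-clearance (A3). [2 rule applications]
green-badge: Holding black-pass and gold-clearance grants C27 (A10). Holding C27 and black-pass grants amber-clearance (A3). Holding amber-clearance and C12 grants green-badge (A12). [3 rule applications]
amber-clearance needs fewer.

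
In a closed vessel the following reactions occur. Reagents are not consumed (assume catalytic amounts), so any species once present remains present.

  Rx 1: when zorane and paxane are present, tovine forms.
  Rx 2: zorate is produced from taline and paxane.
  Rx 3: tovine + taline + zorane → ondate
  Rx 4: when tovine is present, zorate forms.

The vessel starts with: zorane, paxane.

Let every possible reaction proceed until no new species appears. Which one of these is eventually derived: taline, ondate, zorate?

zorate

zorane and paxane present → tovine forms (Rx 1).
tovine present → zorate forms (Rx 4).
ondate would need tovine, taline, and zorane (Rx 3), but taline never forms. No rule produces taline, and it is not given.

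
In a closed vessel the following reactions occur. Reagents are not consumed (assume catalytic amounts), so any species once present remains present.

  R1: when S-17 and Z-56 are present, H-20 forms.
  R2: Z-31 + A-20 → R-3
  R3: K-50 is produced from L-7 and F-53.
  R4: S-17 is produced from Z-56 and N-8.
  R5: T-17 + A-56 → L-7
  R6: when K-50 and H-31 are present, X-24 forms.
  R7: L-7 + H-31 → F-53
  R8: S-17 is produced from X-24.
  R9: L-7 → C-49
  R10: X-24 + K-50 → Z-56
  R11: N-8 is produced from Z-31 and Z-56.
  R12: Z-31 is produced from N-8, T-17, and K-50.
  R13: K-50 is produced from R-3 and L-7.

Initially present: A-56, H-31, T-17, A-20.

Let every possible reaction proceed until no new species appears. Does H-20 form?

T-17 and A-56 present → L-7 forms (R5).
L-7 and H-31 present → F-53 forms (R7).
L-7 and F-53 present → K-50 forms (R3).
K-50 and H-31 present → X-24 forms (R6).
X-24 and K-50 present → Z-56 forms (R10).
X-24 present → S-17 forms (R8).
S-17 and Z-56 present → H-20 forms (R1).

Yes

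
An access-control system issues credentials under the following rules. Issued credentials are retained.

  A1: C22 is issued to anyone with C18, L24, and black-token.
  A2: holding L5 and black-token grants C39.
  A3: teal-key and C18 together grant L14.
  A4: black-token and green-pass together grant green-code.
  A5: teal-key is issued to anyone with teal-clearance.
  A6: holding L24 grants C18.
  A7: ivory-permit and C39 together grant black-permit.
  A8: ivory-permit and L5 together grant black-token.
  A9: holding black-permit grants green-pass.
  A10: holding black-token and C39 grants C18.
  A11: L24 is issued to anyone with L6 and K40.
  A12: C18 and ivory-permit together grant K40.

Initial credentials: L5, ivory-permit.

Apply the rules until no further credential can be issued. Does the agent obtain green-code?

Holding ivory-permit and L5 grants black-token (A8).
Holding L5 and black-token grants C39 (A2).
Holding ivory-permit and C39 grants black-permit (A7).
Holding black-permit grants green-pass (A9).
Holding black-token and green-pass grants green-code (A4).

Yes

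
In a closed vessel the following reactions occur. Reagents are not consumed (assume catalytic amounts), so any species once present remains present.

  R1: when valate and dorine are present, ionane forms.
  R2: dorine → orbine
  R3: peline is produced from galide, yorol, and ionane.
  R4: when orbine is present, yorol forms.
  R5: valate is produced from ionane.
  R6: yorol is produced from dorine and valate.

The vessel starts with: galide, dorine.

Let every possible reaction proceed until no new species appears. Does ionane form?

No

ionane would need valate and dorine (R1), but valate never forms.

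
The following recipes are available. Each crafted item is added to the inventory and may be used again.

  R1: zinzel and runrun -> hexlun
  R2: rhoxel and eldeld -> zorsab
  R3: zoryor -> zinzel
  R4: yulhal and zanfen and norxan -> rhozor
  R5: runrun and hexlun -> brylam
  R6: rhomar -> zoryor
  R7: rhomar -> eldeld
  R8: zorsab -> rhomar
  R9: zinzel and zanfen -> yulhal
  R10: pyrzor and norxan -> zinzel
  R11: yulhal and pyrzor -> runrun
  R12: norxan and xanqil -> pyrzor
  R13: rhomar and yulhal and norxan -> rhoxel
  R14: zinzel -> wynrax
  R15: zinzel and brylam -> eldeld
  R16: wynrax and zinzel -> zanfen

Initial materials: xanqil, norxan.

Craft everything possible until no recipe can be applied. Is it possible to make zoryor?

No

zoryor would need rhomar (R6), but rhomar is never obtained.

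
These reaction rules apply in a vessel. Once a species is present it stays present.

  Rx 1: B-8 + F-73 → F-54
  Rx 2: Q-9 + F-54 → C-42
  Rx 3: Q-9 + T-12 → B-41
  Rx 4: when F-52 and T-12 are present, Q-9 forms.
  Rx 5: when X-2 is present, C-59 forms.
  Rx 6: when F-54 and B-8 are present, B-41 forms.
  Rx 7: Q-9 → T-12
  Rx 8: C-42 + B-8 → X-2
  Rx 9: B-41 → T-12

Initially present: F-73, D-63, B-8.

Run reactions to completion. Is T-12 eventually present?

Yes

B-8 and F-73 present → F-54 forms (Rx 1).
F-54 and B-8 present → B-41 forms (Rx 6).
B-41 present → T-12 forms (Rx 9).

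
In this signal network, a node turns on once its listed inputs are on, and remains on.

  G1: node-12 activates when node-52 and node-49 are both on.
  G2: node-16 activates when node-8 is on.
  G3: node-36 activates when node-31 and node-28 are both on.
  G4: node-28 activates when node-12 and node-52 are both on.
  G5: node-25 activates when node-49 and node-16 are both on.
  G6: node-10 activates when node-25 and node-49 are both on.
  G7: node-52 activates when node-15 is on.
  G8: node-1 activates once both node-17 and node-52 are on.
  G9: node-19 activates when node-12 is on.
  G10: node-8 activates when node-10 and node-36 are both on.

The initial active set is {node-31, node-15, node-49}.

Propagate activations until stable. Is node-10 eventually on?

No

node-10 would need node-25 and node-49 (G6), but node-25 never turns on.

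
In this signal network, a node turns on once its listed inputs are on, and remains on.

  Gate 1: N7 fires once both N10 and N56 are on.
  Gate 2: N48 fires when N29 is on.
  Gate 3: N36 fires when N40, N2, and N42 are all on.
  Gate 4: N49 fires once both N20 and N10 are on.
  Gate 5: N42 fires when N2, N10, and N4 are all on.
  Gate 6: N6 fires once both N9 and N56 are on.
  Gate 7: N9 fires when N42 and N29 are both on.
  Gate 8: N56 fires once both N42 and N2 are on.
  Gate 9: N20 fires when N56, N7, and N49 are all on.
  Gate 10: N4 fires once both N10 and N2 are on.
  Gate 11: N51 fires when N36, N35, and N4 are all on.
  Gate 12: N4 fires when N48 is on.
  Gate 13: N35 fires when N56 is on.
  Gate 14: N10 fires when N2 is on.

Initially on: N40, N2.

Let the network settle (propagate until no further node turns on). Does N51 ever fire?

Yes

N2 is on, so N10 fires (Gate 14).
Gate 10: N10 and N2 on → N4 on.
Gate 5: N2, N10, and N4 on → N42 on.
Gate 3: N40, N2, and N42 on → N36 on.
N42 and N2 are on, so N56 fires (Gate 8).
N56 is on, so N35 fires (Gate 13).
Gate 11: N36, N35, and N4 on → N51 on.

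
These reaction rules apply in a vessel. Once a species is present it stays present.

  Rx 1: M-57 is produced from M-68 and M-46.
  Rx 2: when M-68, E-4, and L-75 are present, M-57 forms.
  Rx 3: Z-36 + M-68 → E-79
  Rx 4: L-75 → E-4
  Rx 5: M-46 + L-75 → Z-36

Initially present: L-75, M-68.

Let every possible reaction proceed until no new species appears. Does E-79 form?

No

E-79 would need Z-36 and M-68 (Rx 3), but Z-36 never forms.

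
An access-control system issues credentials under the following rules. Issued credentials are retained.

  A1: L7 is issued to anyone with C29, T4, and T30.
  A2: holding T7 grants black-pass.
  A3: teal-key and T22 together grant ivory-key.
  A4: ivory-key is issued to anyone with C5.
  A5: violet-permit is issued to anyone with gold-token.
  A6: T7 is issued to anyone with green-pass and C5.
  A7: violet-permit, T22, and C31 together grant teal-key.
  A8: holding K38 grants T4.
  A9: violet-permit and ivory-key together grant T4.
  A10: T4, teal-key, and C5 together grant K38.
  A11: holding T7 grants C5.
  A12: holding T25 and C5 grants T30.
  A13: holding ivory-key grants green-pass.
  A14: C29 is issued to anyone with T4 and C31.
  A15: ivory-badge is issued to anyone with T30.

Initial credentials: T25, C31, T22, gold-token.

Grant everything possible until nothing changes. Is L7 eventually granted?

No

L7 would need C29, T4, and T30 (A1), but T30 is never granted.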